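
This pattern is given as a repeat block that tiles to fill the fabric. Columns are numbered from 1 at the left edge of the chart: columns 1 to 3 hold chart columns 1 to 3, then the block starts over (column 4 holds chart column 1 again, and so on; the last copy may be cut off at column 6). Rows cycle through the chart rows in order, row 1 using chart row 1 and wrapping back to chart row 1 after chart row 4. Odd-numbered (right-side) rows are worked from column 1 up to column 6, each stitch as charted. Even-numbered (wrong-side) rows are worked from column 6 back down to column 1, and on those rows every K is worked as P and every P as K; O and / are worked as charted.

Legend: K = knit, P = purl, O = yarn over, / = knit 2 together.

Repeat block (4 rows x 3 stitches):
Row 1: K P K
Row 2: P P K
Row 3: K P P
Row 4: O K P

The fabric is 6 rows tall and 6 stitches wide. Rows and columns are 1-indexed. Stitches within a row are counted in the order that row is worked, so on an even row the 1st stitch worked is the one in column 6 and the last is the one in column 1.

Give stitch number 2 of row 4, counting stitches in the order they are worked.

For row 4: chart row = ((4-1) mod 4) + 1 = 4; this is a WS (even) row.
Chart row 4 tiled across columns 1-6: O K P O K P
WS: work from column 6 back to column 1 (reverse the tiled row), swapping K<->P (O and / unchanged).
Row 4 as worked: K P O K P O
The 2nd stitch worked is P.

Stitch:
P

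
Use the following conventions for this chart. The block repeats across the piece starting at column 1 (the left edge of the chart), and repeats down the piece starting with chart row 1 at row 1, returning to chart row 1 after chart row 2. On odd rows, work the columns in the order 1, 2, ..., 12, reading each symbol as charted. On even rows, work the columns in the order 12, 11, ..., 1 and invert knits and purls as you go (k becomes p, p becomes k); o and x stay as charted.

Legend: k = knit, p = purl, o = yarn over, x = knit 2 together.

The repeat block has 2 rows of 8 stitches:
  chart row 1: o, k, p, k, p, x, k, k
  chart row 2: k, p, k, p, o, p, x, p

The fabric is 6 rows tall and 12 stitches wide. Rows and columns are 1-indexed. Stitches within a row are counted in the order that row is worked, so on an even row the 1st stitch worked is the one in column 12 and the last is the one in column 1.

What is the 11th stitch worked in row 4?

Result:
k

Derivation:
For row 4: chart row = ((4-1) mod 2) + 1 = 2; this is a WS (even) row.
Chart row 2 tiled across columns 1-12: k p k p o p x p k p k p
WS row: flip the tiled sequence (start at column 12) and apply k<->p; o and x stay.
Row 4 as worked: k p k p k x k o k p k p
Counting 11 along the worked row gives k.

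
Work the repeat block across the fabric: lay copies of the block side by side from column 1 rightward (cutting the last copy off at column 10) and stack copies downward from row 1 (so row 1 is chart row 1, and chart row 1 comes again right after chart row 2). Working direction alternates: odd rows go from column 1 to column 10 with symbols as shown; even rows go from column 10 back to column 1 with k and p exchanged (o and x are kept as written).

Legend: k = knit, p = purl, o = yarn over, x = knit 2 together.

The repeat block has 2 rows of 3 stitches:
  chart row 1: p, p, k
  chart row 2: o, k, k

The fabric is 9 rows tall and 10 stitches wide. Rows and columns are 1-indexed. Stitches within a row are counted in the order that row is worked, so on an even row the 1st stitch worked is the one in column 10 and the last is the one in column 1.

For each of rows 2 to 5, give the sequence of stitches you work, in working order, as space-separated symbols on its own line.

Rows as worked:
o p p o p p o p p o
p p k p p k p p k p
o p p o p p o p p o
p p k p p k p p k p

Derivation:
Row 2: chart row 2, WS - tiled (columns 1-10): o k k o k k o k k o; work from column 10 back to 1 with k<->p swapped.
Row 3: chart row 1, RS - tile across columns 1-10 and work as-is.
Row 4: chart row 2, WS - tiled (columns 1-10): o k k o k k o k k o; work from column 10 back to 1 with k<->p swapped.
Row 5: chart row 1, RS - tile across columns 1-10 and work as-is.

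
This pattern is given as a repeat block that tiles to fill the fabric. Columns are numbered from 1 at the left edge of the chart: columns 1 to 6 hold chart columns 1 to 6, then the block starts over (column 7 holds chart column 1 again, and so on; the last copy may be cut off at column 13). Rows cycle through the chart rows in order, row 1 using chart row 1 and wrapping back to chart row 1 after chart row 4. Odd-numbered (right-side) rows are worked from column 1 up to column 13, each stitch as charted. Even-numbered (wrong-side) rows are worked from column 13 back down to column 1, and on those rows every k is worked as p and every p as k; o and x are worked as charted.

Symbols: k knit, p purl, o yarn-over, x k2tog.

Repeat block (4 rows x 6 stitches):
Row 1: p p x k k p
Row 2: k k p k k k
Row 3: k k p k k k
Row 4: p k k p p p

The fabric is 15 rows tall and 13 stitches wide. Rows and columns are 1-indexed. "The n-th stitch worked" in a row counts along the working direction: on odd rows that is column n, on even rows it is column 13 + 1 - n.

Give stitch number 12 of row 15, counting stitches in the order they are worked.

Row 15 uses chart row ((15-1) mod 4)+1 = 3. Row 15 is odd, so RS.
Chart row 3 tiled across columns 1-13: k k p k k k k k p k k k k
RS: work column 1 to column 13, symbols as charted — the tiled row is the row as worked.
The 12th stitch worked is k.

Result:
k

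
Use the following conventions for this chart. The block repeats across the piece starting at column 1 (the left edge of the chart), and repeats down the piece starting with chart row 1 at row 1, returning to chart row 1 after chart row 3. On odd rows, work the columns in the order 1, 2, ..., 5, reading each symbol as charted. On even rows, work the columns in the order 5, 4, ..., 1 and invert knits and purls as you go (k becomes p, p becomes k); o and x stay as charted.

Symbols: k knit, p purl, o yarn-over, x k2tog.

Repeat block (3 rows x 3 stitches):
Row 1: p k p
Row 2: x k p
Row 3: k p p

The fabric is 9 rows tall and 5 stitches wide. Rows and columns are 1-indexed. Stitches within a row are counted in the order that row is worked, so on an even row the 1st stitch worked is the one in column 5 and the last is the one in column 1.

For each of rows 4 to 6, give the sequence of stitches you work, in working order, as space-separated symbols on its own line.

== ROWS AS WORKED ==
p k k p k
x k p x k
k p k k p

Derivation:
Row 4: chart row 1, WS - tiled (columns 1-5): p k p p k; work from column 5 back to 1 with k<->p swapped.
Row 5: chart row 2, RS - tile across columns 1-5 and work as-is.
Row 6: chart row 3, WS - tiled (columns 1-5): k p p k p; work from column 5 back to 1 with k<->p swapped.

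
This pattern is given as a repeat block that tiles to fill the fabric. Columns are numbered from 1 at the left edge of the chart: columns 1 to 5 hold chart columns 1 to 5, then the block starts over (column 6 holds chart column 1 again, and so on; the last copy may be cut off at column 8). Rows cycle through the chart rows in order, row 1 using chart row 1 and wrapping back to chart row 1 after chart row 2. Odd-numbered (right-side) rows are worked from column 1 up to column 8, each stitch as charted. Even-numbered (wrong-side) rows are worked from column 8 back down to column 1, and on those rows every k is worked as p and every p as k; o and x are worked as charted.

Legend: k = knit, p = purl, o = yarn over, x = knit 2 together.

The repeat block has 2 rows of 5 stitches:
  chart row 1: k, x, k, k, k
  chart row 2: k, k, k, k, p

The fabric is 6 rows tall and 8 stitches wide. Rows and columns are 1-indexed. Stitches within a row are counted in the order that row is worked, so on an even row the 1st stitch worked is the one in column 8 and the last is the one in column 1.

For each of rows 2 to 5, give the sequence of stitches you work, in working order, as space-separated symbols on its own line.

Row 2: chart row 2, WS - tiled (columns 1-8): k k k k p k k k; work from column 8 back to 1 with k<->p swapped.
Row 3: chart row 1, RS - tile across columns 1-8 and work as-is.
Row 4: chart row 2, WS - tiled (columns 1-8): k k k k p k k k; work from column 8 back to 1 with k<->p swapped.
Row 5: chart row 1, RS - tile across columns 1-8 and work as-is.

== ROWS AS WORKED ==
p p p k p p p p
k x k k k k x k
p p p k p p p p
k x k k k k x k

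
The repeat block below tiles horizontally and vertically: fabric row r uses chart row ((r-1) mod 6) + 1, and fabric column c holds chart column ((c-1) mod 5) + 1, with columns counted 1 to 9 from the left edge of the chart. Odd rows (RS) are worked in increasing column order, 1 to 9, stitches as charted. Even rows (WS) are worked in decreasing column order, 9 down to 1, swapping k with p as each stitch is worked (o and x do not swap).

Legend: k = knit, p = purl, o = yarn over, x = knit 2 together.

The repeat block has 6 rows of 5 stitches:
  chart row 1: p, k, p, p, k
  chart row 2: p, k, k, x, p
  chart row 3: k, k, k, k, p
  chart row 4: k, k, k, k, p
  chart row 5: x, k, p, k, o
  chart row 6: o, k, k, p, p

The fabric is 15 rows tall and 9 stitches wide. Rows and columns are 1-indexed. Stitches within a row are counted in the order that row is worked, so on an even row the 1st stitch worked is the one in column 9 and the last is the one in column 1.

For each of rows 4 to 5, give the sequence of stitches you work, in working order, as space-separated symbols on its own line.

== ROWS AS WORKED ==
p p p p k p p p p
x k p k o x k p k

Derivation:
Row 4: chart row 4, WS - tiled (columns 1-9): k k k k p k k k k; work from column 9 back to 1 with k<->p swapped.
Row 5: chart row 5, RS - tile across columns 1-9 and work as-is.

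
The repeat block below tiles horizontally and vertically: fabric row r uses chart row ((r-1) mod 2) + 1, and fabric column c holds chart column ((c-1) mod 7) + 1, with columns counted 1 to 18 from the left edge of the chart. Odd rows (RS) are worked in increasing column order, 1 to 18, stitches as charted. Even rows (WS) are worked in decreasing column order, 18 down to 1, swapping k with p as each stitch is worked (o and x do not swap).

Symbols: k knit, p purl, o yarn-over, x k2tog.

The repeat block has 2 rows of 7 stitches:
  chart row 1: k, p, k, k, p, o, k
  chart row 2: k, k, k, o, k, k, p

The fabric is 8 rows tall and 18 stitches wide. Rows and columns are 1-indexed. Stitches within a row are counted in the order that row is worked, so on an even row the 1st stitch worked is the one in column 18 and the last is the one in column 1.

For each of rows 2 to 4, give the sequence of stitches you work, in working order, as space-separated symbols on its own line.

== ROWS AS WORKED ==
o p p p k p p o p p p k p p o p p p
k p k k p o k k p k k p o k k p k k
o p p p k p p o p p p k p p o p p p

Derivation:
Row 2: chart row 2, WS - tiled (columns 1-18): k k k o k k p k k k o k k p k k k o; work from column 18 back to 1 with k<->p swapped.
Row 3: chart row 1, RS - tile across columns 1-18 and work as-is.
Row 4: chart row 2, WS - tiled (columns 1-18): k k k o k k p k k k o k k p k k k o; work from column 18 back to 1 with k<->p swapped.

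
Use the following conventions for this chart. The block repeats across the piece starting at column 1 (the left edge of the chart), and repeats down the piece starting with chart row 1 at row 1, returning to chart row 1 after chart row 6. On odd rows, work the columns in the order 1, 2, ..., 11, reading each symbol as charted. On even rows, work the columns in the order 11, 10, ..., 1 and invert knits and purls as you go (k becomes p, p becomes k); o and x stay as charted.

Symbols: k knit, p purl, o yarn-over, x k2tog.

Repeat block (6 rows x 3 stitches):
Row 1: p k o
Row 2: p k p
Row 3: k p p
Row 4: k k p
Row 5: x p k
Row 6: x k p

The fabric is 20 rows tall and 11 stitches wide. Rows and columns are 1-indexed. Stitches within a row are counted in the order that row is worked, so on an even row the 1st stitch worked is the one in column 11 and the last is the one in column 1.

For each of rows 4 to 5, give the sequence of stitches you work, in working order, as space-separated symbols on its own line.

Rows as worked:
p p k p p k p p k p p
x p k x p k x p k x p

Derivation:
Row 4: chart row 4, WS - tiled (columns 1-11): k k p k k p k k p k k; work from column 11 back to 1 with k<->p swapped.
Row 5: chart row 5, RS - tile across columns 1-11 and work as-is.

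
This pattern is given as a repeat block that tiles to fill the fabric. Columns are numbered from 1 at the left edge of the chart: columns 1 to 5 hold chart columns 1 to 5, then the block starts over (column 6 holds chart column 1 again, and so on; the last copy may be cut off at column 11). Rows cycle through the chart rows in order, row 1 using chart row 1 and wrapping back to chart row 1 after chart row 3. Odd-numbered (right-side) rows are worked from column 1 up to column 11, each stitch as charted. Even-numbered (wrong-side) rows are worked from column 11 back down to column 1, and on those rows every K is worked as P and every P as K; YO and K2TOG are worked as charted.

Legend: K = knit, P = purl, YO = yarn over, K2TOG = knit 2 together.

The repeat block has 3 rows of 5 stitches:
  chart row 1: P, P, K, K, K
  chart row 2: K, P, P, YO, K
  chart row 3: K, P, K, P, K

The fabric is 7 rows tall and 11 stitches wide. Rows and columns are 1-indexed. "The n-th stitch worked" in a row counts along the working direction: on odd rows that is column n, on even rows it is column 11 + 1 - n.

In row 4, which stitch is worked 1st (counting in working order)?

Result:
K

Derivation:
For row 4: chart row = ((4-1) mod 3) + 1 = 1; this is a WS (even) row.
Chart row 1 tiled across columns 1-11: P P K K K P P K K K P
WS row: flip the tiled sequence (start at column 11) and apply K<->P; YO and K2TOG stay.
Row 4 as worked: K P P P K K P P P K K
The 1st stitch worked is K.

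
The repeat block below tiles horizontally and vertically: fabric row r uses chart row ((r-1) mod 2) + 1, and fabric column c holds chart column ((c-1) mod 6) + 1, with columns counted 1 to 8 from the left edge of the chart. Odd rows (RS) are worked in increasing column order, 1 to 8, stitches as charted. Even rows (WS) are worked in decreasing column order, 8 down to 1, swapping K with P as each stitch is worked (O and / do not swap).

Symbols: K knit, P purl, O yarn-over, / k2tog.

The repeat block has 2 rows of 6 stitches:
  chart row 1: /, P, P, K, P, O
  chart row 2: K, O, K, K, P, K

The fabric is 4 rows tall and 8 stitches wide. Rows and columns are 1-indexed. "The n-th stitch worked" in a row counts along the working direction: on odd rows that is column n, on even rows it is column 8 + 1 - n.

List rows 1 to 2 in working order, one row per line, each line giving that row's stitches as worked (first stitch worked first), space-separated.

Row 1: chart row 1, RS - tile across columns 1-8 and work as-is.
Row 2: chart row 2, WS - tiled (columns 1-8): K O K K P K K O; work from column 8 back to 1 with K<->P swapped.

== ROWS AS WORKED ==
/ P P K P O / P
O P P K P P O P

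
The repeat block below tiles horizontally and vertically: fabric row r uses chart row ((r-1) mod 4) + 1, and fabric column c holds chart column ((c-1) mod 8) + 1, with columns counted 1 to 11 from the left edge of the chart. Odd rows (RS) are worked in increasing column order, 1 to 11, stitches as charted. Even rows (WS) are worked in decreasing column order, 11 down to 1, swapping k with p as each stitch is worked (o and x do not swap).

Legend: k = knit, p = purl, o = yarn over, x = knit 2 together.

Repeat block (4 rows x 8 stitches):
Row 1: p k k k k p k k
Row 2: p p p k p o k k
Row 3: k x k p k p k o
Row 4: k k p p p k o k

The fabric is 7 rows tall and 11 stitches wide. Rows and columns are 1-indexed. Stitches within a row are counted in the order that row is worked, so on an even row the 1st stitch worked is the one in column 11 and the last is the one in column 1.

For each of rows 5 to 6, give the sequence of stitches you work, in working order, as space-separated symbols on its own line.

Row 5: chart row 1, RS - tile across columns 1-11 and work as-is.
Row 6: chart row 2, WS - tiled (columns 1-11): p p p k p o k k p p p; work from column 11 back to 1 with k<->p swapped.

== ROWS AS WORKED ==
p k k k k p k k p k k
k k k p p o k p k k k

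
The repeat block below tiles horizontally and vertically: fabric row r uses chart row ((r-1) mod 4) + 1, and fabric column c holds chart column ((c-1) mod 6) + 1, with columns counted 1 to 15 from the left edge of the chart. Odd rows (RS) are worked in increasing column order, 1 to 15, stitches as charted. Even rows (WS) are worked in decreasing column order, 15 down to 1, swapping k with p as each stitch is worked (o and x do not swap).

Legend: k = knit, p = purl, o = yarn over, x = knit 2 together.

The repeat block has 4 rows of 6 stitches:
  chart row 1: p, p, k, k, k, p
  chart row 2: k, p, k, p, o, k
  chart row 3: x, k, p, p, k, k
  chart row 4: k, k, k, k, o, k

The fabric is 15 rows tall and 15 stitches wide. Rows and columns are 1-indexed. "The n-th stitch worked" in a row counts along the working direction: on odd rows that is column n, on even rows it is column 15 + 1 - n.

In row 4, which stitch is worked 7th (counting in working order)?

Row 4: (4-1) mod 4 = 3, so use chart row 4. Even row -> WS.
Chart row 4 tiled across columns 1-15: k k k k o k k k k k o k k k k
WS: work from column 15 back to column 1 (reverse the tiled row), swapping k<->p (o and x unchanged).
Row 4 as worked: p p p p o p p p p p o p p p p
The 7th stitch worked is p.

== STITCH ==
p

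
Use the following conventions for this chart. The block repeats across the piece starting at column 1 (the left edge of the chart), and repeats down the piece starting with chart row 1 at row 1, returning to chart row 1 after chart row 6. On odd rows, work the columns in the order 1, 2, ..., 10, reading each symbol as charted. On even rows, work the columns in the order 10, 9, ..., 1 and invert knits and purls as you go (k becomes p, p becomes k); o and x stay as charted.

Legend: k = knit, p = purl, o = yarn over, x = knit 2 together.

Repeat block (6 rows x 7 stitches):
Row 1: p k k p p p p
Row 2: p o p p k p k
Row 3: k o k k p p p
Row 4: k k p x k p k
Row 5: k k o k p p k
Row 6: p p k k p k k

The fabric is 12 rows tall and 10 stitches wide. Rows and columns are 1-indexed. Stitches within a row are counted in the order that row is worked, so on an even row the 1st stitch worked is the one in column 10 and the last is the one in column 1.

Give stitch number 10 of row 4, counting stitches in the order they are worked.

Row 4 uses chart row ((4-1) mod 6)+1 = 4. Row 4 is even, so WS.
Chart row 4 tiled across columns 1-10: k k p x k p k k k p
WS: work from column 10 back to column 1 (reverse the tiled row), swapping k<->p (o and x unchanged).
Row 4 as worked: k p p p k p x k p p
Counting 10 along the worked row gives p.

Stitch:
p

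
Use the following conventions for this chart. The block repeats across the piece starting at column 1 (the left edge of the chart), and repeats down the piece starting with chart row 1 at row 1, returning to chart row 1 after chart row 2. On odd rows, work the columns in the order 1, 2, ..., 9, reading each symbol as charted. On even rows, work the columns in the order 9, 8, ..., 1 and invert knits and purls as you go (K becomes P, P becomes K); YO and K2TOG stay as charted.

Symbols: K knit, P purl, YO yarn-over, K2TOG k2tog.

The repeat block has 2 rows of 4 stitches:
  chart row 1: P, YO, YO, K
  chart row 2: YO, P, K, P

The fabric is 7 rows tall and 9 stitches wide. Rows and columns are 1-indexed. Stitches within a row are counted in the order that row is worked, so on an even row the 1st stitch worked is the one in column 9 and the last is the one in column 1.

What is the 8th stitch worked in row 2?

Stitch:
K

Derivation:
For row 2: chart row = ((2-1) mod 2) + 1 = 2; this is a WS (even) row.
Chart row 2 tiled across columns 1-9: YO P K P YO P K P YO
WS: work from column 9 back to column 1 (reverse the tiled row), swapping K<->P (YO and K2TOG unchanged).
Row 2 as worked: YO K P K YO K P K YO
Counting 8 along the worked row gives K.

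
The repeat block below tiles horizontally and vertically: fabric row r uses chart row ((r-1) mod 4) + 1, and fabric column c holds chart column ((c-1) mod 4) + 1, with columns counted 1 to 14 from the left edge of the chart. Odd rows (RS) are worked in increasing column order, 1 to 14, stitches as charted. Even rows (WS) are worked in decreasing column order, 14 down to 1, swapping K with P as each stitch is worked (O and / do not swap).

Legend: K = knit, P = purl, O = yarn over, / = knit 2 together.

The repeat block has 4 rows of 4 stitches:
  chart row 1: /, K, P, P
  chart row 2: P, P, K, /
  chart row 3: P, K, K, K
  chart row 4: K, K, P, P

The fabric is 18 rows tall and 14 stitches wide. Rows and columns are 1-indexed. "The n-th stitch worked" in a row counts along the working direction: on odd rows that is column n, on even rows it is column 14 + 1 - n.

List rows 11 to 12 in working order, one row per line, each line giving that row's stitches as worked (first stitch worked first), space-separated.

Result:
P K K K P K K K P K K K P K
P P K K P P K K P P K K P P

Derivation:
Row 11: chart row 3, RS - tile across columns 1-14 and work as-is.
Row 12: chart row 4, WS - tiled (columns 1-14): K K P P K K P P K K P P K K; work from column 14 back to 1 with K<->P swapped.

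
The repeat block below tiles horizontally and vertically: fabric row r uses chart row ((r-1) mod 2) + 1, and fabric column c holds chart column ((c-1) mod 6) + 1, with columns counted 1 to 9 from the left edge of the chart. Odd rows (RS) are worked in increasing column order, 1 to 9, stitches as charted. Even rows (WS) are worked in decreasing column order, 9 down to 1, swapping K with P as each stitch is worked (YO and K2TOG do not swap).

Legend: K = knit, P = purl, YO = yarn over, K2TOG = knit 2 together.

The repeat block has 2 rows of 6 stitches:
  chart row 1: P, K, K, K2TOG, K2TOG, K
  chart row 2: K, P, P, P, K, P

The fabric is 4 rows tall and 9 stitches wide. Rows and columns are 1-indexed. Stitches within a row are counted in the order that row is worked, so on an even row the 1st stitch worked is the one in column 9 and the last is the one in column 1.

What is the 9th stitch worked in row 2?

Row 2: (2-1) mod 2 = 1, so use chart row 2. Even row -> WS.
Chart row 2 tiled across columns 1-9: K P P P K P K P P
WS: work from column 9 back to column 1 (reverse the tiled row), swapping K<->P (YO and K2TOG unchanged).
Row 2 as worked: K K P K P K K K P
Stitch 9 in working order -> P

== STITCH ==
P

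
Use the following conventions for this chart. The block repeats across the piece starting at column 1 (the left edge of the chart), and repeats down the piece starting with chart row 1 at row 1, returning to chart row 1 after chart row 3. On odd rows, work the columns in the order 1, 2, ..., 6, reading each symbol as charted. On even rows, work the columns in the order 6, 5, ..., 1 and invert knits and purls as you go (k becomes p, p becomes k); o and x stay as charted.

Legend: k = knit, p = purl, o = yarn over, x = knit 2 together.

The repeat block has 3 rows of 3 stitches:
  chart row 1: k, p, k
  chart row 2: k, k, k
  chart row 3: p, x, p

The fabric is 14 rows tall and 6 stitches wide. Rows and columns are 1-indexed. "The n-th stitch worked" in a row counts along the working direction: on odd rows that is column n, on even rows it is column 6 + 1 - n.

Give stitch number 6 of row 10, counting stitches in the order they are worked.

Stitch:
p

Derivation:
Row 10: (10-1) mod 3 = 0, so use chart row 1. Even row -> WS.
Chart row 1 tiled across columns 1-6: k p k k p k
Wrong side: read the tiled row from column 6 down to 1 and exchange k with p (leave o, x).
Row 10 as worked: p k p p k p
Counting 6 along the worked row gives p.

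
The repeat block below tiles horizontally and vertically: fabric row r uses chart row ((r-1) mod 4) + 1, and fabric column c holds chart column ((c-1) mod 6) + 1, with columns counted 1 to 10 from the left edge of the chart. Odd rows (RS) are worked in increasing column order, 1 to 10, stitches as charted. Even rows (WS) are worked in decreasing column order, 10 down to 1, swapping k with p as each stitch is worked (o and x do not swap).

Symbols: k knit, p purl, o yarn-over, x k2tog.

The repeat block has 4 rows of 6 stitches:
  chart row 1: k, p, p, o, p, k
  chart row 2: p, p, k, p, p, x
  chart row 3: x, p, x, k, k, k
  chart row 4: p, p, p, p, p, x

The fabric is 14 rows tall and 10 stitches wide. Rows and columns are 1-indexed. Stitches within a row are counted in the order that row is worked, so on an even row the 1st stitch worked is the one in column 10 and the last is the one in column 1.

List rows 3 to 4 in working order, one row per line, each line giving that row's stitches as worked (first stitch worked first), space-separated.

Row 3: chart row 3, RS - tile across columns 1-10 and work as-is.
Row 4: chart row 4, WS - tiled (columns 1-10): p p p p p x p p p p; work from column 10 back to 1 with k<->p swapped.

Result:
x p x k k k x p x k
k k k k x k k k k k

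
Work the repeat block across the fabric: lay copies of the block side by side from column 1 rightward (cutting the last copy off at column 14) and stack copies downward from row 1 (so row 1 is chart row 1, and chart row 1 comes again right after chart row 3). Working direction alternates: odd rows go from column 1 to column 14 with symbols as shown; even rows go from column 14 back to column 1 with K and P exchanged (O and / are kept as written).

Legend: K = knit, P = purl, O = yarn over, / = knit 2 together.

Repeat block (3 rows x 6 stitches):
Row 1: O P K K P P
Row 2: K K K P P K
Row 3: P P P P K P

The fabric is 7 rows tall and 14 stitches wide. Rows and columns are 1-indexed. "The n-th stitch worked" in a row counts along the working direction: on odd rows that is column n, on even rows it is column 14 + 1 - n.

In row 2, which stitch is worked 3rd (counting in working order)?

Row 2 uses chart row ((2-1) mod 3)+1 = 2. Row 2 is even, so WS.
Chart row 2 tiled across columns 1-14: K K K P P K K K K P P K K K
WS row: flip the tiled sequence (start at column 14) and apply K<->P; O and / stay.
Row 2 as worked: P P P K K P P P P K K P P P
Stitch 3 in working order -> P

== STITCH ==
P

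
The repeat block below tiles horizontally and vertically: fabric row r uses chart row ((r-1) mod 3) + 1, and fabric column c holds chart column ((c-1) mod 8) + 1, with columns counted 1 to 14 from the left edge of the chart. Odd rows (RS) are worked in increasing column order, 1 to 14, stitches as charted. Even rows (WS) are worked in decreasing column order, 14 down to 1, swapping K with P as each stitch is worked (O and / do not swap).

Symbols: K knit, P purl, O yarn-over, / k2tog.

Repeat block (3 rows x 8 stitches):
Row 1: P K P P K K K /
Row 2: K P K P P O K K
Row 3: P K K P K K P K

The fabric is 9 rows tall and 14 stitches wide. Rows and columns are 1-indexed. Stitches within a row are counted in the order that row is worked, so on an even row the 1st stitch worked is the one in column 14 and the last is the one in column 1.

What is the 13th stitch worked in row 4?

Stitch:
P

Derivation:
For row 4: chart row = ((4-1) mod 3) + 1 = 1; this is a WS (even) row.
Chart row 1 tiled across columns 1-14: P K P P K K K / P K P P K K
Wrong side: read the tiled row from column 14 down to 1 and exchange K with P (leave O, /).
Row 4 as worked: P P K K P K / P P P K K P K
Counting 13 along the worked row gives P.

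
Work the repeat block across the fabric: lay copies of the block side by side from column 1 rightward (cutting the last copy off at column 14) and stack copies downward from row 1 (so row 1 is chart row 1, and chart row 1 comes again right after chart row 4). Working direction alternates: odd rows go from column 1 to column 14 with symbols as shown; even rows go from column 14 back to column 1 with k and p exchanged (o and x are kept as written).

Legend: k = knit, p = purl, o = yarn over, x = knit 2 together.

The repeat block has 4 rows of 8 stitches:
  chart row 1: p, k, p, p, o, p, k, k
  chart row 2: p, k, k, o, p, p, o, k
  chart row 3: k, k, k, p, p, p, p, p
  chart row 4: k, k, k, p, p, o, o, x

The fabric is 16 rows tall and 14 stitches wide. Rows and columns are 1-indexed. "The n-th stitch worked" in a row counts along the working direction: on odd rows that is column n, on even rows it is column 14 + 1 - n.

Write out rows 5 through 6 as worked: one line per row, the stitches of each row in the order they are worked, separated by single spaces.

Rows as worked:
p k p p o p k k p k p p o p
k k o p p k p o k k o p p k

Derivation:
Row 5: chart row 1, RS - tile across columns 1-14 and work as-is.
Row 6: chart row 2, WS - tiled (columns 1-14): p k k o p p o k p k k o p p; work from column 14 back to 1 with k<->p swapped.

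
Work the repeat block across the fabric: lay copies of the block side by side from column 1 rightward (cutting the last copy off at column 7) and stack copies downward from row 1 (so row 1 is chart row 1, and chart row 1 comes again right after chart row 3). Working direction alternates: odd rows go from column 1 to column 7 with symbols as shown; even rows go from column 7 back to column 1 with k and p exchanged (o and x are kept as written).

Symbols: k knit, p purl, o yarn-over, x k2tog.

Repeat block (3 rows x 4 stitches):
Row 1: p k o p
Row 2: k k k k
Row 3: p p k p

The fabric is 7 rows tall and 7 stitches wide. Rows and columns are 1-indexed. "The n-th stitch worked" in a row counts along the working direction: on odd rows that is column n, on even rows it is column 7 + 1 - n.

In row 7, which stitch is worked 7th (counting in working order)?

Result:
o

Derivation:
For row 7: chart row = ((7-1) mod 3) + 1 = 1; this is a RS (odd) row.
Chart row 1 tiled across columns 1-7: p k o p p k o
RS row: no reversal, no swap; stitch n worked = column n.
Counting 7 along the worked row gives o.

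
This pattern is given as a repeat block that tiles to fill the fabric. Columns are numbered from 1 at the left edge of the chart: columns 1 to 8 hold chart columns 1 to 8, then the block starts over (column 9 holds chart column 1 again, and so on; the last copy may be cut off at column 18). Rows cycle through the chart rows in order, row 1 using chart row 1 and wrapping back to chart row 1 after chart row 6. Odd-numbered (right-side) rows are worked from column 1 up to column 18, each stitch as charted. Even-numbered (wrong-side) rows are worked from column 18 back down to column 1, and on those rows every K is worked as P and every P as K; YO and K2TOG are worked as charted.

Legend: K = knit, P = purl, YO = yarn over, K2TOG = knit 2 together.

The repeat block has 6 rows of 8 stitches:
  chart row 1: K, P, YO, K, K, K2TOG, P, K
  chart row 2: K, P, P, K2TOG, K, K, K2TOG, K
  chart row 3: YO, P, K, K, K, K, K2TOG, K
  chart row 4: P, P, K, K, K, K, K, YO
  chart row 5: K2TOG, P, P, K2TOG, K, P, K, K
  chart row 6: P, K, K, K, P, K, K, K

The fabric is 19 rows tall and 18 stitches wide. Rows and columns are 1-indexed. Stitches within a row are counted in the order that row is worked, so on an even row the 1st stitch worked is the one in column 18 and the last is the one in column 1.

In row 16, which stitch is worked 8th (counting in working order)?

Row 16: (16-1) mod 6 = 3, so use chart row 4. Even row -> WS.
Chart row 4 tiled across columns 1-18: P P K K K K K YO P P K K K K K YO P P
Wrong side: read the tiled row from column 18 down to 1 and exchange K with P (leave YO, K2TOG).
Row 16 as worked: K K YO P P P P P K K YO P P P P P K K
Stitch 8 in working order -> P

== STITCH ==
P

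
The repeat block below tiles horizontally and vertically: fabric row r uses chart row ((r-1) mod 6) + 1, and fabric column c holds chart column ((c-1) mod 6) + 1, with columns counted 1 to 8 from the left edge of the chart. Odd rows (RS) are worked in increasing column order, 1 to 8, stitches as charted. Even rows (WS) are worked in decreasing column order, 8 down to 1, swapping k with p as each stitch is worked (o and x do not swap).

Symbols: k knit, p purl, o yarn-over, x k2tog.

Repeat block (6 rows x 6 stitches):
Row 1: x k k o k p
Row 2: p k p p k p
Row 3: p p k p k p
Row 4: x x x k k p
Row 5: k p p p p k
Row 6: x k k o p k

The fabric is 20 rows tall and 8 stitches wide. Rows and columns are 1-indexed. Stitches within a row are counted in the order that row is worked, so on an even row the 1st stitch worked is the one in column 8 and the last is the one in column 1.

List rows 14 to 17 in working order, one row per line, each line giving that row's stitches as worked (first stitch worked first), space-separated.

Row 14: chart row 2, WS - tiled (columns 1-8): p k p p k p p k; work from column 8 back to 1 with k<->p swapped.
Row 15: chart row 3, RS - tile across columns 1-8 and work as-is.
Row 16: chart row 4, WS - tiled (columns 1-8): x x x k k p x x; work from column 8 back to 1 with k<->p swapped.
Row 17: chart row 5, RS - tile across columns 1-8 and work as-is.

Rows as worked:
p k k p k k p k
p p k p k p p p
x x k p p x x x
k p p p p k k p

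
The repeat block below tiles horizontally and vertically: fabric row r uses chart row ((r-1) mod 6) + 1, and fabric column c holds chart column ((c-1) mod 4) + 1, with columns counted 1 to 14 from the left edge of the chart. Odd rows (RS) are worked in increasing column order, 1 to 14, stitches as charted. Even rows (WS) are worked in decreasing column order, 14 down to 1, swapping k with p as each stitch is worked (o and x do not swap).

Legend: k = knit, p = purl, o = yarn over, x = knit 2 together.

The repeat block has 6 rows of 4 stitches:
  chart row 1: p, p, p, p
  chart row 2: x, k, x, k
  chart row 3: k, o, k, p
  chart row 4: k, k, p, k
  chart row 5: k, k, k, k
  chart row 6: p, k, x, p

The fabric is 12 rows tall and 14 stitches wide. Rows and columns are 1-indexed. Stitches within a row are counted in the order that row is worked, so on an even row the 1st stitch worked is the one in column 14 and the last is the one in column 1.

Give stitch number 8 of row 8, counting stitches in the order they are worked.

Row 8 uses chart row ((8-1) mod 6)+1 = 2. Row 8 is even, so WS.
Chart row 2 tiled across columns 1-14: x k x k x k x k x k x k x k
Wrong side: read the tiled row from column 14 down to 1 and exchange k with p (leave o, x).
Row 8 as worked: p x p x p x p x p x p x p x
The 8th stitch worked is x.

Stitch:
x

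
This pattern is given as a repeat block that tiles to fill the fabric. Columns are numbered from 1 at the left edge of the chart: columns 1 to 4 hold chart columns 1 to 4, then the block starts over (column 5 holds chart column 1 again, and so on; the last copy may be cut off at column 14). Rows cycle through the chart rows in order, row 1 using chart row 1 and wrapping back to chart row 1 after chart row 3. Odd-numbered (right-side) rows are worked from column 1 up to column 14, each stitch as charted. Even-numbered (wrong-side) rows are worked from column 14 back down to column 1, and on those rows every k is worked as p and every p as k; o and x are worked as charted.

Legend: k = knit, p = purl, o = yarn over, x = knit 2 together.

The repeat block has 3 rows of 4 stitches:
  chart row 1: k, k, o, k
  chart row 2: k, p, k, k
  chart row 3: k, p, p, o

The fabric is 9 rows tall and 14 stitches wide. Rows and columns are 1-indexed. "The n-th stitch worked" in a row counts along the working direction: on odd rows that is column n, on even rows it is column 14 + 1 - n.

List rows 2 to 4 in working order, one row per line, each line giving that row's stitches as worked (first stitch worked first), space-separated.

Row 2: chart row 2, WS - tiled (columns 1-14): k p k k k p k k k p k k k p; work from column 14 back to 1 with k<->p swapped.
Row 3: chart row 3, RS - tile across columns 1-14 and work as-is.
Row 4: chart row 1, WS - tiled (columns 1-14): k k o k k k o k k k o k k k; work from column 14 back to 1 with k<->p swapped.

== ROWS AS WORKED ==
k p p p k p p p k p p p k p
k p p o k p p o k p p o k p
p p p o p p p o p p p o p p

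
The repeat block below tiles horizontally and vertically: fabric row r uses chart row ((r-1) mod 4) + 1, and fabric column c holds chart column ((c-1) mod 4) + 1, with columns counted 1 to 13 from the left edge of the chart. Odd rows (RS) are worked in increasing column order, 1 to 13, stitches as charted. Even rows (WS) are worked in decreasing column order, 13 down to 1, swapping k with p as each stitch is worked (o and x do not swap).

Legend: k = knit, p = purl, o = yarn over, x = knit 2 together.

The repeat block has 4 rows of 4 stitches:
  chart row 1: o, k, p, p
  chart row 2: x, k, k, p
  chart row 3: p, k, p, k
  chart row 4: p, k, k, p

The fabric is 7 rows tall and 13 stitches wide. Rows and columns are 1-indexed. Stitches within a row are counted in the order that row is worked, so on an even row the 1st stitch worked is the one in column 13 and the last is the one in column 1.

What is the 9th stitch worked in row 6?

Row 6: (6-1) mod 4 = 1, so use chart row 2. Even row -> WS.
Chart row 2 tiled across columns 1-13: x k k p x k k p x k k p x
WS: work from column 13 back to column 1 (reverse the tiled row), swapping k<->p (o and x unchanged).
Row 6 as worked: x k p p x k p p x k p p x
The 9th stitch worked is x.

Result:
x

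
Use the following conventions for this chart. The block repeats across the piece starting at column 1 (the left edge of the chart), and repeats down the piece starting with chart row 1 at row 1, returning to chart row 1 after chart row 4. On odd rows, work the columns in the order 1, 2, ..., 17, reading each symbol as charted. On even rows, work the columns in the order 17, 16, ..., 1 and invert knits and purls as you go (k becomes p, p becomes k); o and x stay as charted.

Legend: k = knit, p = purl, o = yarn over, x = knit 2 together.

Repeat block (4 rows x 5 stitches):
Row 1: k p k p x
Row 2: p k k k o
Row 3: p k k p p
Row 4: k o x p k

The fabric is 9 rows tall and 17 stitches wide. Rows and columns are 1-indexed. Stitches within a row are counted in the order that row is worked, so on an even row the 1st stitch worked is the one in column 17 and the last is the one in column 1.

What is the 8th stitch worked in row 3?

Row 3 uses chart row ((3-1) mod 4)+1 = 3. Row 3 is odd, so RS.
Chart row 3 tiled across columns 1-17: p k k p p p k k p p p k k p p p k
RS: work column 1 to column 17, symbols as charted — the tiled row is the row as worked.
The 8th stitch worked is k.

Result:
k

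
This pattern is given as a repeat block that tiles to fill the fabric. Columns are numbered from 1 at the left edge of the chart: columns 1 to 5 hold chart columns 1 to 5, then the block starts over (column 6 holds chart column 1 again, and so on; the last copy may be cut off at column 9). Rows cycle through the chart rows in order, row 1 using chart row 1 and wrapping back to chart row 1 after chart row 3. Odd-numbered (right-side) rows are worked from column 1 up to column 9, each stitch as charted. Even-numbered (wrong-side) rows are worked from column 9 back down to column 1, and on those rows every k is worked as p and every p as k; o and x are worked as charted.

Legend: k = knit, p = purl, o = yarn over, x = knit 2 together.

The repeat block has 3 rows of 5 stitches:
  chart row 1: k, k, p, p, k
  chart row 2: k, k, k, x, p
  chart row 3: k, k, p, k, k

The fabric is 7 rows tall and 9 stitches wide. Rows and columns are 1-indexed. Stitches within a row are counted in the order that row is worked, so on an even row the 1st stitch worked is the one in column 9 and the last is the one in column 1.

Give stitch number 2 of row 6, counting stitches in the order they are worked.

== STITCH ==
k

Derivation:
Row 6: (6-1) mod 3 = 2, so use chart row 3. Even row -> WS.
Chart row 3 tiled across columns 1-9: k k p k k k k p k
WS: work from column 9 back to column 1 (reverse the tiled row), swapping k<->p (o and x unchanged).
Row 6 as worked: p k p p p p k p p
The 2nd stitch worked is k.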